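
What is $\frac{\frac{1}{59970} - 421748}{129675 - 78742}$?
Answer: $- \frac{25292227559}{3054452010} \approx -8.2804$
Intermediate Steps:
$\frac{\frac{1}{59970} - 421748}{129675 - 78742} = \frac{\frac{1}{59970} - 421748}{50933} = \left(- \frac{25292227559}{59970}\right) \frac{1}{50933} = - \frac{25292227559}{3054452010}$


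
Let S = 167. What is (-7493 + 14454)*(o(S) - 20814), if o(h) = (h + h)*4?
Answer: -135586358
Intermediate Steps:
o(h) = 8*h (o(h) = (2*h)*4 = 8*h)
(-7493 + 14454)*(o(S) - 20814) = (-7493 + 14454)*(8*167 - 20814) = 6961*(1336 - 20814) = 6961*(-19478) = -135586358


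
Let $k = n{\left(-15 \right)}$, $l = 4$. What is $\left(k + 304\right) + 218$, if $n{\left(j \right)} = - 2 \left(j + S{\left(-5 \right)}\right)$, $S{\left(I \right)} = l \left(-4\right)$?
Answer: $584$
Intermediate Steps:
$S{\left(I \right)} = -16$ ($S{\left(I \right)} = 4 \left(-4\right) = -16$)
$n{\left(j \right)} = 32 - 2 j$ ($n{\left(j \right)} = - 2 \left(j - 16\right) = - 2 \left(-16 + j\right) = 32 - 2 j$)
$k = 62$ ($k = 32 - -30 = 32 + 30 = 62$)
$\left(k + 304\right) + 218 = \left(62 + 304\right) + 218 = 366 + 218 = 584$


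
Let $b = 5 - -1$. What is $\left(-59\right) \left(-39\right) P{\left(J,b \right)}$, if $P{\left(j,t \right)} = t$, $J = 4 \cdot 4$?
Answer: $13806$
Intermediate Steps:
$J = 16$
$b = 6$ ($b = 5 + 1 = 6$)
$\left(-59\right) \left(-39\right) P{\left(J,b \right)} = \left(-59\right) \left(-39\right) 6 = 2301 \cdot 6 = 13806$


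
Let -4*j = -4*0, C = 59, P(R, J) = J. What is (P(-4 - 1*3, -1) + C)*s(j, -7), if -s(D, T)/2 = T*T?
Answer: -5684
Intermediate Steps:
j = 0 (j = -(-1)*0 = -1/4*0 = 0)
s(D, T) = -2*T**2 (s(D, T) = -2*T*T = -2*T**2)
(P(-4 - 1*3, -1) + C)*s(j, -7) = (-1 + 59)*(-2*(-7)**2) = 58*(-2*49) = 58*(-98) = -5684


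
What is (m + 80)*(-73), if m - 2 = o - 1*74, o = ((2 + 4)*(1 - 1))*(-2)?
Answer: -584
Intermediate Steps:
o = 0 (o = (6*0)*(-2) = 0*(-2) = 0)
m = -72 (m = 2 + (0 - 1*74) = 2 + (0 - 74) = 2 - 74 = -72)
(m + 80)*(-73) = (-72 + 80)*(-73) = 8*(-73) = -584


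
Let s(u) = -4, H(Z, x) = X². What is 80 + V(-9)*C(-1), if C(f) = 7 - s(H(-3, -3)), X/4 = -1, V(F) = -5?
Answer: 25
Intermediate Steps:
X = -4 (X = 4*(-1) = -4)
H(Z, x) = 16 (H(Z, x) = (-4)² = 16)
C(f) = 11 (C(f) = 7 - 1*(-4) = 7 + 4 = 11)
80 + V(-9)*C(-1) = 80 - 5*11 = 80 - 55 = 25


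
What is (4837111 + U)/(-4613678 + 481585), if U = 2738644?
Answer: -7575755/4132093 ≈ -1.8334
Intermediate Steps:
(4837111 + U)/(-4613678 + 481585) = (4837111 + 2738644)/(-4613678 + 481585) = 7575755/(-4132093) = 7575755*(-1/4132093) = -7575755/4132093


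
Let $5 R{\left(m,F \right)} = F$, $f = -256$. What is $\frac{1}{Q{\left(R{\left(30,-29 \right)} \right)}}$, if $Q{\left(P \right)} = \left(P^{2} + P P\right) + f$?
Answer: $- \frac{25}{4718} \approx -0.0052989$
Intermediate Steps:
$R{\left(m,F \right)} = \frac{F}{5}$
$Q{\left(P \right)} = -256 + 2 P^{2}$ ($Q{\left(P \right)} = \left(P^{2} + P P\right) - 256 = \left(P^{2} + P^{2}\right) - 256 = 2 P^{2} - 256 = -256 + 2 P^{2}$)
$\frac{1}{Q{\left(R{\left(30,-29 \right)} \right)}} = \frac{1}{-256 + 2 \left(\frac{1}{5} \left(-29\right)\right)^{2}} = \frac{1}{-256 + 2 \left(- \frac{29}{5}\right)^{2}} = \frac{1}{-256 + 2 \cdot \frac{841}{25}} = \frac{1}{-256 + \frac{1682}{25}} = \frac{1}{- \frac{4718}{25}} = - \frac{25}{4718}$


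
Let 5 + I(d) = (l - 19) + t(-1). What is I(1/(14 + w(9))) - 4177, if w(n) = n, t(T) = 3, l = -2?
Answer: -4200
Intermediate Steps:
I(d) = -23 (I(d) = -5 + ((-2 - 19) + 3) = -5 + (-21 + 3) = -5 - 18 = -23)
I(1/(14 + w(9))) - 4177 = -23 - 4177 = -4200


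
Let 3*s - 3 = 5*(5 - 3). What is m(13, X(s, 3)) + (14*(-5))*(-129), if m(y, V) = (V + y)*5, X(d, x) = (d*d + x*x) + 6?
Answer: 83375/9 ≈ 9263.9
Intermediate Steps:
s = 13/3 (s = 1 + (5*(5 - 3))/3 = 1 + (5*2)/3 = 1 + (⅓)*10 = 1 + 10/3 = 13/3 ≈ 4.3333)
X(d, x) = 6 + d² + x² (X(d, x) = (d² + x²) + 6 = 6 + d² + x²)
m(y, V) = 5*V + 5*y
m(13, X(s, 3)) + (14*(-5))*(-129) = (5*(6 + (13/3)² + 3²) + 5*13) + (14*(-5))*(-129) = (5*(6 + 169/9 + 9) + 65) - 70*(-129) = (5*(304/9) + 65) + 9030 = (1520/9 + 65) + 9030 = 2105/9 + 9030 = 83375/9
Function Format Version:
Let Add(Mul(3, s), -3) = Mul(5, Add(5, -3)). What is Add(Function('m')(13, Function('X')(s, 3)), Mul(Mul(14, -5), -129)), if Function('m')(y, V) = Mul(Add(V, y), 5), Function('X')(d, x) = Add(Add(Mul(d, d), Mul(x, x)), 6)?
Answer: Rational(83375, 9) ≈ 9263.9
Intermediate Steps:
s = Rational(13, 3) (s = Add(1, Mul(Rational(1, 3), Mul(5, Add(5, -3)))) = Add(1, Mul(Rational(1, 3), Mul(5, 2))) = Add(1, Mul(Rational(1, 3), 10)) = Add(1, Rational(10, 3)) = Rational(13, 3) ≈ 4.3333)
Function('X')(d, x) = Add(6, Pow(d, 2), Pow(x, 2)) (Function('X')(d, x) = Add(Add(Pow(d, 2), Pow(x, 2)), 6) = Add(6, Pow(d, 2), Pow(x, 2)))
Function('m')(y, V) = Add(Mul(5, V), Mul(5, y))
Add(Function('m')(13, Function('X')(s, 3)), Mul(Mul(14, -5), -129)) = Add(Add(Mul(5, Add(6, Pow(Rational(13, 3), 2), Pow(3, 2))), Mul(5, 13)), Mul(Mul(14, -5), -129)) = Add(Add(Mul(5, Add(6, Rational(169, 9), 9)), 65), Mul(-70, -129)) = Add(Add(Mul(5, Rational(304, 9)), 65), 9030) = Add(Add(Rational(1520, 9), 65), 9030) = Add(Rational(2105, 9), 9030) = Rational(83375, 9)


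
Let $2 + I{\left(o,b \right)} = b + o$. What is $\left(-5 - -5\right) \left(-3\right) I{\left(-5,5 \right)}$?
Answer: $0$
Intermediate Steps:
$I{\left(o,b \right)} = -2 + b + o$ ($I{\left(o,b \right)} = -2 + \left(b + o\right) = -2 + b + o$)
$\left(-5 - -5\right) \left(-3\right) I{\left(-5,5 \right)} = \left(-5 - -5\right) \left(-3\right) \left(-2 + 5 - 5\right) = \left(-5 + 5\right) \left(-3\right) \left(-2\right) = 0 \left(-3\right) \left(-2\right) = 0 \left(-2\right) = 0$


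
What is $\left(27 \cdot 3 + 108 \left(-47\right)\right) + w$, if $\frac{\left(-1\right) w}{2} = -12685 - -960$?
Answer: $18455$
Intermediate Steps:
$w = 23450$ ($w = - 2 \left(-12685 - -960\right) = - 2 \left(-12685 + 960\right) = \left(-2\right) \left(-11725\right) = 23450$)
$\left(27 \cdot 3 + 108 \left(-47\right)\right) + w = \left(27 \cdot 3 + 108 \left(-47\right)\right) + 23450 = \left(81 - 5076\right) + 23450 = -4995 + 23450 = 18455$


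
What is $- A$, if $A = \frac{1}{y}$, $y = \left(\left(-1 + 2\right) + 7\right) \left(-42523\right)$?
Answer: $\frac{1}{340184} \approx 2.9396 \cdot 10^{-6}$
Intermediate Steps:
$y = -340184$ ($y = \left(1 + 7\right) \left(-42523\right) = 8 \left(-42523\right) = -340184$)
$A = - \frac{1}{340184}$ ($A = \frac{1}{-340184} = - \frac{1}{340184} \approx -2.9396 \cdot 10^{-6}$)
$- A = \left(-1\right) \left(- \frac{1}{340184}\right) = \frac{1}{340184}$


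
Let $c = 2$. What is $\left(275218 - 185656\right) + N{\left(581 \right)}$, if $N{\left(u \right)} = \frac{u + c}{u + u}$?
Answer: $\frac{104071627}{1162} \approx 89563.0$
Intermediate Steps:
$N{\left(u \right)} = \frac{2 + u}{2 u}$ ($N{\left(u \right)} = \frac{u + 2}{u + u} = \frac{2 + u}{2 u}$)
$\left(275218 - 185656\right) + N{\left(581 \right)} = \left(275218 - 185656\right) + \frac{2 + 581}{2 \cdot 581} = 89562 + \frac{1}{2} \cdot \frac{1}{581} \cdot 583 = 89562 + \frac{583}{1162} = \frac{104071627}{1162}$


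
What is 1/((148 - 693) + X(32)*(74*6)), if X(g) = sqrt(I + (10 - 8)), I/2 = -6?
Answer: -109/453677 - 444*I*sqrt(10)/2268385 ≈ -0.00024026 - 0.00061897*I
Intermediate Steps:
I = -12 (I = 2*(-6) = -12)
X(g) = I*sqrt(10) (X(g) = sqrt(-12 + (10 - 8)) = sqrt(-12 + 2) = sqrt(-10) = I*sqrt(10))
1/((148 - 693) + X(32)*(74*6)) = 1/((148 - 693) + (I*sqrt(10))*(74*6)) = 1/(-545 + (I*sqrt(10))*444) = 1/(-545 + 444*I*sqrt(10))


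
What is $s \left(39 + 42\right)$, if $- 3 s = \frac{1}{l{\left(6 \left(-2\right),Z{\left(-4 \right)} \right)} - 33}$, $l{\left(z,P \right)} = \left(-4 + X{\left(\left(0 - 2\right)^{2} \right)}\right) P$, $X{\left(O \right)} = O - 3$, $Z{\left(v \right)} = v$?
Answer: $\frac{9}{7} \approx 1.2857$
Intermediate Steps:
$X{\left(O \right)} = -3 + O$
$l{\left(z,P \right)} = - 3 P$ ($l{\left(z,P \right)} = \left(-4 - \left(3 - \left(0 - 2\right)^{2}\right)\right) P = \left(-4 - \left(3 - \left(-2\right)^{2}\right)\right) P = \left(-4 + \left(-3 + 4\right)\right) P = \left(-4 + 1\right) P = - 3 P$)
$s = \frac{1}{63}$ ($s = - \frac{1}{3 \left(\left(-3\right) \left(-4\right) - 33\right)} = - \frac{1}{3 \left(12 - 33\right)} = - \frac{1}{3 \left(-21\right)} = \left(- \frac{1}{3}\right) \left(- \frac{1}{21}\right) = \frac{1}{63} \approx 0.015873$)
$s \left(39 + 42\right) = \frac{39 + 42}{63} = \frac{1}{63} \cdot 81 = \frac{9}{7}$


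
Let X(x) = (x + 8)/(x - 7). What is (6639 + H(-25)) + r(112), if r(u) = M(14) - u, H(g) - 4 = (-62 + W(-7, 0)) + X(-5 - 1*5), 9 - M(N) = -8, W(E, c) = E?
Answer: 110145/17 ≈ 6479.1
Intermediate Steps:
X(x) = (8 + x)/(-7 + x)
M(N) = 17 (M(N) = 9 - 1*(-8) = 9 + 8 = 17)
H(g) = -1103/17 (H(g) = 4 + ((-62 - 7) + (8 + (-5 - 1*5))/(-7 + (-5 - 1*5))) = 4 + (-69 + (8 + (-5 - 5))/(-7 + (-5 - 5))) = 4 + (-69 + (8 - 10)/(-7 - 10)) = 4 + (-69 - 2/(-17)) = 4 + (-69 - 1/17*(-2)) = 4 + (-69 + 2/17) = 4 - 1171/17 = -1103/17)
r(u) = 17 - u
(6639 + H(-25)) + r(112) = (6639 - 1103/17) + (17 - 1*112) = 111760/17 + (17 - 112) = 111760/17 - 95 = 110145/17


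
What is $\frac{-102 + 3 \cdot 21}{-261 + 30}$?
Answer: $\frac{13}{77} \approx 0.16883$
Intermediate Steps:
$\frac{-102 + 3 \cdot 21}{-261 + 30} = \frac{-102 + 63}{-231} = \left(-39\right) \left(- \frac{1}{231}\right) = \frac{13}{77}$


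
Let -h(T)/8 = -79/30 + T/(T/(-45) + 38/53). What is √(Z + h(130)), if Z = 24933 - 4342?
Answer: √318329825415/3885 ≈ 145.23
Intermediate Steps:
h(T) = 316/15 - 8*T/(38/53 - T/45) (h(T) = -8*(-79/30 + T/(T/(-45) + 38/53)) = -8*(-79*1/30 + T/(T*(-1/45) + 38*(1/53))) = -8*(-79/30 + T/(-T/45 + 38/53)) = -8*(-79/30 + T/(38/53 - T/45)) = 316/15 - 8*T/(38/53 - T/45))
Z = 20591
√(Z + h(130)) = √(20591 + 4*(-135090 + 75737*130)/(15*(-1710 + 53*130))) = √(20591 + 4*(-135090 + 9845810)/(15*(-1710 + 6890))) = √(20591 + (4/15)*9710720/5180) = √(20591 + (4/15)*(1/5180)*9710720) = √(20591 + 1942144/3885) = √(81938179/3885) = √318329825415/3885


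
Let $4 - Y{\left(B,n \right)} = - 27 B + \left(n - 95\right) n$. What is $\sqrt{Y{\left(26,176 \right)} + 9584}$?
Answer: $i \sqrt{3966} \approx 62.976 i$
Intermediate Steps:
$Y{\left(B,n \right)} = 4 + 27 B - n \left(-95 + n\right)$ ($Y{\left(B,n \right)} = 4 - \left(- 27 B + \left(n - 95\right) n\right) = 4 - \left(- 27 B + \left(-95 + n\right) n\right) = 4 - \left(- 27 B + n \left(-95 + n\right)\right) = 4 + \left(27 B - n \left(-95 + n\right)\right) = 4 + 27 B - n \left(-95 + n\right)$)
$\sqrt{Y{\left(26,176 \right)} + 9584} = \sqrt{\left(4 - 176^{2} + 27 \cdot 26 + 95 \cdot 176\right) + 9584} = \sqrt{\left(4 - 30976 + 702 + 16720\right) + 9584} = \sqrt{-13550 + 9584} = \sqrt{-3966} = i \sqrt{3966}$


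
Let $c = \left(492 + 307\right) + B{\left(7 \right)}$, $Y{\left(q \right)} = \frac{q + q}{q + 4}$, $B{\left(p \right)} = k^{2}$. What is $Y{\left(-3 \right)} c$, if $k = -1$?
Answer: $-4800$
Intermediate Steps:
$B{\left(p \right)} = 1$ ($B{\left(p \right)} = \left(-1\right)^{2} = 1$)
$Y{\left(q \right)} = \frac{2 q}{4 + q}$
$c = 800$ ($c = \left(492 + 307\right) + 1 = 799 + 1 = 800$)
$Y{\left(-3 \right)} c = 2 \left(-3\right) \frac{1}{4 - 3} \cdot 800 = 2 \left(-3\right) 1^{-1} \cdot 800 = 2 \left(-3\right) 1 \cdot 800 = \left(-6\right) 800 = -4800$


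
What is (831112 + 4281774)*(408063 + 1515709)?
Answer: 9836026925992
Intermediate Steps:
(831112 + 4281774)*(408063 + 1515709) = 5112886*1923772 = 9836026925992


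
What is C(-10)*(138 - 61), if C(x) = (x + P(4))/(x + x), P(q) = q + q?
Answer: 77/10 ≈ 7.7000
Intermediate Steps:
P(q) = 2*q
C(x) = (8 + x)/(2*x) (C(x) = (x + 2*4)/(x + x) = (x + 8)/((2*x)) = (8 + x)*(1/(2*x)) = (8 + x)/(2*x))
C(-10)*(138 - 61) = ((½)*(8 - 10)/(-10))*(138 - 61) = ((½)*(-⅒)*(-2))*77 = (⅒)*77 = 77/10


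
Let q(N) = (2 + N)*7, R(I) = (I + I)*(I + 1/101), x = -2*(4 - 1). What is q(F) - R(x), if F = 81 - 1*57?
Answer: 11122/101 ≈ 110.12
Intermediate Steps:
x = -6 (x = -2*3 = -6)
R(I) = 2*I*(1/101 + I) (R(I) = (2*I)*(I + 1/101) = (2*I)*(1/101 + I) = 2*I*(1/101 + I))
F = 24 (F = 81 - 57 = 24)
q(N) = 14 + 7*N
q(F) - R(x) = (14 + 7*24) - 2*(-6)*(1 + 101*(-6))/101 = (14 + 168) - 2*(-6)*(1 - 606)/101 = 182 - 2*(-6)*(-605)/101 = 182 - 1*7260/101 = 182 - 7260/101 = 11122/101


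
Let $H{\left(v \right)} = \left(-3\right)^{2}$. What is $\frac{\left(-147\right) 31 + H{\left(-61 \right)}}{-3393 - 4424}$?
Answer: $\frac{4548}{7817} \approx 0.58181$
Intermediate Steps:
$H{\left(v \right)} = 9$
$\frac{\left(-147\right) 31 + H{\left(-61 \right)}}{-3393 - 4424} = \frac{\left(-147\right) 31 + 9}{-3393 - 4424} = \frac{-4557 + 9}{-7817} = \left(-4548\right) \left(- \frac{1}{7817}\right) = \frac{4548}{7817}$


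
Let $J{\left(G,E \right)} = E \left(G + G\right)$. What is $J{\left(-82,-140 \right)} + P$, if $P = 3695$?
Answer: $26655$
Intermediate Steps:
$J{\left(G,E \right)} = 2 E G$ ($J{\left(G,E \right)} = E 2 G = 2 E G$)
$J{\left(-82,-140 \right)} + P = 2 \left(-140\right) \left(-82\right) + 3695 = 22960 + 3695 = 26655$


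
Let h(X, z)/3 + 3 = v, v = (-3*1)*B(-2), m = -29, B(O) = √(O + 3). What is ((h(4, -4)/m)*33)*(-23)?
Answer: -13662/29 ≈ -471.10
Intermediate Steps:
B(O) = √(3 + O)
v = -3 (v = (-3*1)*√(3 - 2) = -3*√1 = -3*1 = -3)
h(X, z) = -18 (h(X, z) = -9 + 3*(-3) = -9 - 9 = -18)
((h(4, -4)/m)*33)*(-23) = (-18/(-29)*33)*(-23) = (-18*(-1/29)*33)*(-23) = ((18/29)*33)*(-23) = (594/29)*(-23) = -13662/29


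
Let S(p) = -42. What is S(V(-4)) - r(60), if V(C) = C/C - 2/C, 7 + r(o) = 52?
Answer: -87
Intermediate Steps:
r(o) = 45 (r(o) = -7 + 52 = 45)
V(C) = 1 - 2/C
S(V(-4)) - r(60) = -42 - 1*45 = -42 - 45 = -87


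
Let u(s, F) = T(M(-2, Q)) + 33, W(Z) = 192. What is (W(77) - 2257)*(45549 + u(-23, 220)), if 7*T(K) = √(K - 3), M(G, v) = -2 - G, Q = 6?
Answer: -94126830 - 295*I*√3 ≈ -9.4127e+7 - 510.96*I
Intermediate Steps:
T(K) = √(-3 + K)/7 (T(K) = √(K - 3)/7 = √(-3 + K)/7)
u(s, F) = 33 + I*√3/7 (u(s, F) = √(-3 + (-2 - 1*(-2)))/7 + 33 = √(-3 + (-2 + 2))/7 + 33 = √(-3 + 0)/7 + 33 = √(-3)/7 + 33 = (I*√3)/7 + 33 = I*√3/7 + 33 = 33 + I*√3/7)
(W(77) - 2257)*(45549 + u(-23, 220)) = (192 - 2257)*(45549 + (33 + I*√3/7)) = -2065*(45582 + I*√3/7) = -94126830 - 295*I*√3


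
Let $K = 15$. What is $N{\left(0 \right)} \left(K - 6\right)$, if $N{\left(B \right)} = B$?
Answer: $0$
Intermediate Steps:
$N{\left(0 \right)} \left(K - 6\right) = 0 \left(15 - 6\right) = 0 \cdot 9 = 0$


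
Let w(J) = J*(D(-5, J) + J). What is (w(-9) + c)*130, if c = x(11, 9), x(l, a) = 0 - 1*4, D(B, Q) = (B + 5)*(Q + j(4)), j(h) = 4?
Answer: 10010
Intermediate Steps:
D(B, Q) = (4 + Q)*(5 + B) (D(B, Q) = (B + 5)*(Q + 4) = (5 + B)*(4 + Q) = (4 + Q)*(5 + B))
x(l, a) = -4 (x(l, a) = 0 - 4 = -4)
w(J) = J² (w(J) = J*((20 + 4*(-5) + 5*J - 5*J) + J) = J*((20 - 20 + 5*J - 5*J) + J) = J*(0 + J) = J*J = J²)
c = -4
(w(-9) + c)*130 = ((-9)² - 4)*130 = (81 - 4)*130 = 77*130 = 10010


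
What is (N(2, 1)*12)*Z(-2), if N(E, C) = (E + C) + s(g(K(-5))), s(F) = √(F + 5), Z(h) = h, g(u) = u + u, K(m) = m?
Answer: -72 - 24*I*√5 ≈ -72.0 - 53.666*I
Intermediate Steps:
g(u) = 2*u
s(F) = √(5 + F)
N(E, C) = C + E + I*√5 (N(E, C) = (E + C) + √(5 + 2*(-5)) = (C + E) + √(5 - 10) = (C + E) + √(-5) = (C + E) + I*√5 = C + E + I*√5)
(N(2, 1)*12)*Z(-2) = ((1 + 2 + I*√5)*12)*(-2) = ((3 + I*√5)*12)*(-2) = (36 + 12*I*√5)*(-2) = -72 - 24*I*√5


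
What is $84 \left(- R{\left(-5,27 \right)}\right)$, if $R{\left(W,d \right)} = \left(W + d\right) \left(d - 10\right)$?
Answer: $-31416$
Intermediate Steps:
$R{\left(W,d \right)} = \left(-10 + d\right) \left(W + d\right)$ ($R{\left(W,d \right)} = \left(W + d\right) \left(-10 + d\right) = \left(-10 + d\right) \left(W + d\right)$)
$84 \left(- R{\left(-5,27 \right)}\right) = 84 \left(- (27^{2} - -50 - 270 - 135)\right) = 84 \left(- (729 + 50 - 270 - 135)\right) = 84 \left(\left(-1\right) 374\right) = 84 \left(-374\right) = -31416$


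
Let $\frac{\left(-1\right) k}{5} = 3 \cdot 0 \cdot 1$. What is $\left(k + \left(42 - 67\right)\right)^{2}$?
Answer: $625$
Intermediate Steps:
$k = 0$ ($k = - 5 \cdot 3 \cdot 0 \cdot 1 = - 5 \cdot 0 \cdot 1 = \left(-5\right) 0 = 0$)
$\left(k + \left(42 - 67\right)\right)^{2} = \left(0 + \left(42 - 67\right)\right)^{2} = \left(0 - 25\right)^{2} = \left(-25\right)^{2} = 625$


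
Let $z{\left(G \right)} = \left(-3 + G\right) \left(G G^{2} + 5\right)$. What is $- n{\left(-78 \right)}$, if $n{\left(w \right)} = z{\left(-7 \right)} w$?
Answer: $263640$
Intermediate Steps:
$z{\left(G \right)} = \left(-3 + G\right) \left(5 + G^{3}\right)$ ($z{\left(G \right)} = \left(-3 + G\right) \left(G^{3} + 5\right) = \left(-3 + G\right) \left(5 + G^{3}\right)$)
$n{\left(w \right)} = 3380 w$ ($n{\left(w \right)} = \left(-15 + \left(-7\right)^{4} - 3 \left(-7\right)^{3} + 5 \left(-7\right)\right) w = \left(-15 + 2401 - -1029 - 35\right) w = \left(-15 + 2401 + 1029 - 35\right) w = 3380 w$)
$- n{\left(-78 \right)} = - 3380 \left(-78\right) = \left(-1\right) \left(-263640\right) = 263640$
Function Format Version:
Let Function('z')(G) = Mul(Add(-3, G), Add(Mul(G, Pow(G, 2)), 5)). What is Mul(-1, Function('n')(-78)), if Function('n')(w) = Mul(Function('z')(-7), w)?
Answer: 263640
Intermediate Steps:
Function('z')(G) = Mul(Add(-3, G), Add(5, Pow(G, 3))) (Function('z')(G) = Mul(Add(-3, G), Add(Pow(G, 3), 5)) = Mul(Add(-3, G), Add(5, Pow(G, 3))))
Function('n')(w) = Mul(3380, w) (Function('n')(w) = Mul(Add(-15, Pow(-7, 4), Mul(-3, Pow(-7, 3)), Mul(5, -7)), w) = Mul(Add(-15, 2401, Mul(-3, -343), -35), w) = Mul(Add(-15, 2401, 1029, -35), w) = Mul(3380, w))
Mul(-1, Function('n')(-78)) = Mul(-1, Mul(3380, -78)) = Mul(-1, -263640) = 263640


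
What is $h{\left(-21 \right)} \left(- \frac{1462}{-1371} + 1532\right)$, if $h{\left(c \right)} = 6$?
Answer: $\frac{4203668}{457} \approx 9198.4$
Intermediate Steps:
$h{\left(-21 \right)} \left(- \frac{1462}{-1371} + 1532\right) = 6 \left(- \frac{1462}{-1371} + 1532\right) = 6 \left(\left(-1462\right) \left(- \frac{1}{1371}\right) + 1532\right) = 6 \left(\frac{1462}{1371} + 1532\right) = 6 \cdot \frac{2101834}{1371} = \frac{4203668}{457}$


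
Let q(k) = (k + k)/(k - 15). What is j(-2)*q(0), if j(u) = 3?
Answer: 0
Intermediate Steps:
q(k) = 2*k/(-15 + k) (q(k) = (2*k)/(-15 + k) = 2*k/(-15 + k))
j(-2)*q(0) = 3*(2*0/(-15 + 0)) = 3*(2*0/(-15)) = 3*(2*0*(-1/15)) = 3*0 = 0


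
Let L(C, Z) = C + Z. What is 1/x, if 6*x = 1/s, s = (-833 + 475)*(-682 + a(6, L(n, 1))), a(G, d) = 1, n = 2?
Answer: 1462788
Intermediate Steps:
s = 243798 (s = (-833 + 475)*(-682 + 1) = -358*(-681) = 243798)
x = 1/1462788 (x = (1/6)/243798 = (1/6)*(1/243798) = 1/1462788 ≈ 6.8363e-7)
1/x = 1/(1/1462788) = 1462788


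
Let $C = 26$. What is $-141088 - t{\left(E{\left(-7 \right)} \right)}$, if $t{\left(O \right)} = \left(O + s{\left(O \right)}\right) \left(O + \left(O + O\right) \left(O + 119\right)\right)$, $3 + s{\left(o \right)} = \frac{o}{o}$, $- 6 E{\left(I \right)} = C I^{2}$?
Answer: $\frac{224332811}{27} \approx 8.3086 \cdot 10^{6}$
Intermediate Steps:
$E{\left(I \right)} = - \frac{13 I^{2}}{3}$ ($E{\left(I \right)} = - \frac{26 I^{2}}{6} = - \frac{13 I^{2}}{3}$)
$s{\left(o \right)} = -2$ ($s{\left(o \right)} = -3 + \frac{o}{o} = -3 + 1 = -2$)
$t{\left(O \right)} = \left(-2 + O\right) \left(O + 2 O \left(119 + O\right)\right)$ ($t{\left(O \right)} = \left(O - 2\right) \left(O + \left(O + O\right) \left(O + 119\right)\right) = \left(-2 + O\right) \left(O + 2 O \left(119 + O\right)\right)$)
$-141088 - t{\left(E{\left(-7 \right)} \right)} = -141088 - - \frac{13 \left(-7\right)^{2}}{3} \left(-478 + 2 \left(- \frac{13 \left(-7\right)^{2}}{3}\right)^{2} + 235 \left(- \frac{13 \left(-7\right)^{2}}{3}\right)\right) = -141088 - \left(- \frac{13}{3}\right) 49 \left(-478 + 2 \left(\left(- \frac{13}{3}\right) 49\right)^{2} + 235 \left(\left(- \frac{13}{3}\right) 49\right)\right) = -141088 - - \frac{637 \left(-478 + 2 \left(- \frac{637}{3}\right)^{2} + 235 \left(- \frac{637}{3}\right)\right)}{3} = -141088 - - \frac{637 \left(-478 + 2 \cdot \frac{405769}{9} - \frac{149695}{3}\right)}{3} = -141088 - - \frac{637 \left(-478 + \frac{811538}{9} - \frac{149695}{3}\right)}{3} = -141088 - \left(- \frac{637}{3}\right) \frac{358151}{9} = -141088 - - \frac{228142187}{27} = -141088 + \frac{228142187}{27} = \frac{224332811}{27}$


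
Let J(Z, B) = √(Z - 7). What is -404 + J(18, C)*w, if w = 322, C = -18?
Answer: -404 + 322*√11 ≈ 663.95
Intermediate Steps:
J(Z, B) = √(-7 + Z)
-404 + J(18, C)*w = -404 + √(-7 + 18)*322 = -404 + √11*322 = -404 + 322*√11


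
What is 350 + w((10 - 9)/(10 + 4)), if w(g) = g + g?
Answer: 2451/7 ≈ 350.14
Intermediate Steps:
w(g) = 2*g
350 + w((10 - 9)/(10 + 4)) = 350 + 2*((10 - 9)/(10 + 4)) = 350 + 2*(1/14) = 350 + 1/7 = 2451/7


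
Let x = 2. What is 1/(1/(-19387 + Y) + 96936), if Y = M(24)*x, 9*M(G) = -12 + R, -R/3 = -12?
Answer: 58145/5636343717 ≈ 1.0316e-5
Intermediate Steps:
R = 36 (R = -3*(-12) = 36)
M(G) = 8/3 (M(G) = (-12 + 36)/9 = (1/9)*24 = 8/3)
Y = 16/3 (Y = (8/3)*2 = 16/3 ≈ 5.3333)
1/(1/(-19387 + Y) + 96936) = 1/(1/(-19387 + 16/3) + 96936) = 1/(1/(-58145/3) + 96936) = 1/(-3/58145 + 96936) = 1/(5636343717/58145) = 58145/5636343717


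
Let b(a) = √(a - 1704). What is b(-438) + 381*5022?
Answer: 1913382 + 3*I*√238 ≈ 1.9134e+6 + 46.282*I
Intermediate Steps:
b(a) = √(-1704 + a)
b(-438) + 381*5022 = √(-1704 - 438) + 381*5022 = √(-2142) + 1913382 = 3*I*√238 + 1913382 = 1913382 + 3*I*√238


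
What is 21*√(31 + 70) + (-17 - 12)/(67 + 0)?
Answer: -29/67 + 21*√101 ≈ 210.61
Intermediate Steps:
21*√(31 + 70) + (-17 - 12)/(67 + 0) = 21*√101 - 29/67 = -29/67 + 21*√101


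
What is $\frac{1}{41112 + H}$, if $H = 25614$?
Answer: $\frac{1}{66726} \approx 1.4987 \cdot 10^{-5}$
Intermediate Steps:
$\frac{1}{41112 + H} = \frac{1}{41112 + 25614} = \frac{1}{66726}$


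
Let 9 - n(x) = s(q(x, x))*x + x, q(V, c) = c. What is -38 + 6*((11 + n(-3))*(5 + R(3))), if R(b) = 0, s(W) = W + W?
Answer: 112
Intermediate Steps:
s(W) = 2*W
n(x) = 9 - x - 2*x**2 (n(x) = 9 - ((2*x)*x + x) = 9 - (2*x**2 + x) = 9 - (x + 2*x**2) = 9 + (-x - 2*x**2) = 9 - x - 2*x**2)
-38 + 6*((11 + n(-3))*(5 + R(3))) = -38 + 6*((11 + (9 - 1*(-3) - 2*(-3)**2))*(5 + 0)) = -38 + 6*((11 + (9 + 3 - 2*9))*5) = -38 + 6*((11 + (9 + 3 - 18))*5) = -38 + 6*((11 - 6)*5) = -38 + 6*(5*5) = -38 + 6*25 = -38 + 150 = 112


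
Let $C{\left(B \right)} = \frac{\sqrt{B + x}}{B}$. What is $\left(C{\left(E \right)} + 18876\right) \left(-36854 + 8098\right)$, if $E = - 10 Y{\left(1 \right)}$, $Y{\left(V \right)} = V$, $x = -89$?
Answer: $-542798256 + \frac{43134 i \sqrt{11}}{5} \approx -5.428 \cdot 10^{8} + 28612.0 i$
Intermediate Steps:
$E = -10$ ($E = \left(-10\right) 1 = -10$)
$C{\left(B \right)} = \frac{\sqrt{-89 + B}}{B}$ ($C{\left(B \right)} = \frac{\sqrt{B - 89}}{B} = \frac{\sqrt{-89 + B}}{B}$)
$\left(C{\left(E \right)} + 18876\right) \left(-36854 + 8098\right) = \left(\frac{\sqrt{-89 - 10}}{-10} + 18876\right) \left(-36854 + 8098\right) = \left(- \frac{\sqrt{-99}}{10} + 18876\right) \left(-28756\right) = \left(- \frac{3 i \sqrt{11}}{10} + 18876\right) \left(-28756\right) = \left(18876 - \frac{3 i \sqrt{11}}{10}\right) \left(-28756\right) = -542798256 + \frac{43134 i \sqrt{11}}{5}$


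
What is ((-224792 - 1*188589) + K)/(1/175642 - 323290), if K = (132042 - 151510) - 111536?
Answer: 95616870170/56783302179 ≈ 1.6839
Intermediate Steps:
K = -131004 (K = -19468 - 111536 = -131004)
((-224792 - 1*188589) + K)/(1/175642 - 323290) = ((-224792 - 1*188589) - 131004)/(1/175642 - 323290) = ((-224792 - 188589) - 131004)/(1/175642 - 323290) = (-413381 - 131004)/(-56783302179/175642) = -544385*(-175642/56783302179) = 95616870170/56783302179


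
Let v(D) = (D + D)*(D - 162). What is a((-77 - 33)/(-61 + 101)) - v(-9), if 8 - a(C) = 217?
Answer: -3287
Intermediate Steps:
v(D) = 2*D*(-162 + D) (v(D) = (2*D)*(-162 + D) = 2*D*(-162 + D))
a(C) = -209 (a(C) = 8 - 1*217 = 8 - 217 = -209)
a((-77 - 33)/(-61 + 101)) - v(-9) = -209 - 2*(-9)*(-162 - 9) = -209 - 2*(-9)*(-171) = -209 - 1*3078 = -209 - 3078 = -3287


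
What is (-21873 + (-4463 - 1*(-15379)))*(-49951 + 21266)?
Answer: 314301545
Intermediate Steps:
(-21873 + (-4463 - 1*(-15379)))*(-49951 + 21266) = (-21873 + (-4463 + 15379))*(-28685) = (-21873 + 10916)*(-28685) = -10957*(-28685) = 314301545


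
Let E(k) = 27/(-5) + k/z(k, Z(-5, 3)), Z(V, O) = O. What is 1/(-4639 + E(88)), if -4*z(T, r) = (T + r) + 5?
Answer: -15/69721 ≈ -0.00021514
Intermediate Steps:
z(T, r) = -5/4 - T/4 - r/4 (z(T, r) = -((T + r) + 5)/4 = -(5 + T + r)/4 = -5/4 - T/4 - r/4)
E(k) = -27/5 + k/(-2 - k/4) (E(k) = 27/(-5) + k/(-5/4 - k/4 - ¼*3) = 27*(-⅕) + k/(-5/4 - k/4 - ¾) = -27/5 + k/(-2 - k/4))
1/(-4639 + E(88)) = 1/(-4639 + (-216 - 47*88)/(5*(8 + 88))) = 1/(-4639 + (⅕)*(-216 - 4136)/96) = 1/(-4639 + (⅕)*(1/96)*(-4352)) = 1/(-4639 - 136/15) = 1/(-69721/15) = -15/69721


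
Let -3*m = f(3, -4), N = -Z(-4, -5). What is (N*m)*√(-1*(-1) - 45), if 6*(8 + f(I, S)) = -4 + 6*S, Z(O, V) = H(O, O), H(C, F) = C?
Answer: 304*I*√11/9 ≈ 112.03*I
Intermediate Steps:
Z(O, V) = O
f(I, S) = -26/3 + S (f(I, S) = -8 + (-4 + 6*S)/6 = -8 + (-⅔ + S) = -26/3 + S)
N = 4 (N = -1*(-4) = 4)
m = 38/9 (m = -(-26/3 - 4)/3 = -⅓*(-38/3) = 38/9 ≈ 4.2222)
(N*m)*√(-1*(-1) - 45) = (4*(38/9))*√(-1*(-1) - 45) = 152*√(1 - 45)/9 = 152*√(-44)/9 = 152*(2*I*√11)/9 = 304*I*√11/9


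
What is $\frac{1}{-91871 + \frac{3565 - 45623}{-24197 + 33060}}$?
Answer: $- \frac{8863}{814294731} \approx -1.0884 \cdot 10^{-5}$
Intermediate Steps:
$\frac{1}{-91871 + \frac{3565 - 45623}{-24197 + 33060}} = \frac{1}{-91871 - \frac{42058}{8863}} = \frac{1}{- \frac{814294731}{8863}} = - \frac{8863}{814294731}$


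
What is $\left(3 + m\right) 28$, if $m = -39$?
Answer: $-1008$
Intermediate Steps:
$\left(3 + m\right) 28 = \left(3 - 39\right) 28 = \left(-36\right) 28 = -1008$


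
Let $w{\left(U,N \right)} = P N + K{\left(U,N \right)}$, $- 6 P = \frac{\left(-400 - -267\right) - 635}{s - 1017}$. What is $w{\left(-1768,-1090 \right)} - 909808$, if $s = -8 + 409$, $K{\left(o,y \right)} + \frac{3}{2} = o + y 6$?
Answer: $- \frac{141355215}{154} \approx -9.1789 \cdot 10^{5}$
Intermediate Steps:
$K{\left(o,y \right)} = - \frac{3}{2} + o + 6 y$ ($K{\left(o,y \right)} = - \frac{3}{2} + \left(o + y 6\right) = - \frac{3}{2} + \left(o + 6 y\right) = - \frac{3}{2} + o + 6 y$)
$s = 401$
$P = - \frac{16}{77}$ ($P = - \frac{\left(\left(-400 - -267\right) - 635\right) \frac{1}{401 - 1017}}{6} = - \frac{\left(\left(-400 + 267\right) - 635\right) \frac{1}{-616}}{6} = - \frac{\left(-133 - 635\right) \left(- \frac{1}{616}\right)}{6} = - \frac{\left(-768\right) \left(- \frac{1}{616}\right)}{6} = \left(- \frac{1}{6}\right) \frac{96}{77} = - \frac{16}{77} \approx -0.20779$)
$w{\left(U,N \right)} = - \frac{3}{2} + U + \frac{446 N}{77}$ ($w{\left(U,N \right)} = - \frac{16 N}{77} + \left(- \frac{3}{2} + U + 6 N\right) = - \frac{3}{2} + U + \frac{446 N}{77}$)
$w{\left(-1768,-1090 \right)} - 909808 = \left(- \frac{3}{2} - 1768 + \frac{446}{77} \left(-1090\right)\right) - 909808 = \left(- \frac{3}{2} - 1768 - \frac{486140}{77}\right) - 909808 = - \frac{1244783}{154} - 909808 = - \frac{141355215}{154}$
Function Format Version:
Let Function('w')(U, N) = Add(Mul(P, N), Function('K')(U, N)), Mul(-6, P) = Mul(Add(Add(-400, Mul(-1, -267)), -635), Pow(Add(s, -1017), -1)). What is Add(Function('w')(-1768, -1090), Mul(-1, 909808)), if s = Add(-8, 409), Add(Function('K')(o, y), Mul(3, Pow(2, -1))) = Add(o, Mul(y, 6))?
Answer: Rational(-141355215, 154) ≈ -9.1789e+5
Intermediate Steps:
Function('K')(o, y) = Add(Rational(-3, 2), o, Mul(6, y)) (Function('K')(o, y) = Add(Rational(-3, 2), Add(o, Mul(y, 6))) = Add(Rational(-3, 2), Add(o, Mul(6, y))) = Add(Rational(-3, 2), o, Mul(6, y)))
s = 401
P = Rational(-16, 77) (P = Mul(Rational(-1, 6), Mul(Add(Add(-400, Mul(-1, -267)), -635), Pow(Add(401, -1017), -1))) = Mul(Rational(-1, 6), Mul(Add(Add(-400, 267), -635), Pow(-616, -1))) = Mul(Rational(-1, 6), Mul(Add(-133, -635), Rational(-1, 616))) = Mul(Rational(-1, 6), Mul(-768, Rational(-1, 616))) = Mul(Rational(-1, 6), Rational(96, 77)) = Rational(-16, 77) ≈ -0.20779)
Function('w')(U, N) = Add(Rational(-3, 2), U, Mul(Rational(446, 77), N)) (Function('w')(U, N) = Add(Mul(Rational(-16, 77), N), Add(Rational(-3, 2), U, Mul(6, N))) = Add(Rational(-3, 2), U, Mul(Rational(446, 77), N)))
Add(Function('w')(-1768, -1090), Mul(-1, 909808)) = Add(Add(Rational(-3, 2), -1768, Mul(Rational(446, 77), -1090)), Mul(-1, 909808)) = Add(Add(Rational(-3, 2), -1768, Rational(-486140, 77)), -909808) = Add(Rational(-1244783, 154), -909808) = Rational(-141355215, 154)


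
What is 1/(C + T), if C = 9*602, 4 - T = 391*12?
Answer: 1/730 ≈ 0.0013699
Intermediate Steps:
T = -4688 (T = 4 - 391*12 = 4 - 1*4692 = 4 - 4692 = -4688)
C = 5418
1/(C + T) = 1/(5418 - 4688) = 1/730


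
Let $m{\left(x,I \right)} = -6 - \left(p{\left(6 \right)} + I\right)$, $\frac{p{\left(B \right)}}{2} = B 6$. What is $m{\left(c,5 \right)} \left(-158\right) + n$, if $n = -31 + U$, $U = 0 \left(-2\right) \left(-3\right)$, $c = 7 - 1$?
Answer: $13083$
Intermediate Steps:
$p{\left(B \right)} = 12 B$ ($p{\left(B \right)} = 2 B 6 = 2 \cdot 6 B = 12 B$)
$c = 6$
$U = 0$ ($U = 0 \left(-3\right) = 0$)
$m{\left(x,I \right)} = -78 - I$ ($m{\left(x,I \right)} = -6 - \left(12 \cdot 6 + I\right) = -6 - \left(72 + I\right) = -78 - I$)
$n = -31$ ($n = -31 + 0 = -31$)
$m{\left(c,5 \right)} \left(-158\right) + n = \left(-78 - 5\right) \left(-158\right) - 31 = \left(-83\right) \left(-158\right) - 31 = 13114 - 31 = 13083$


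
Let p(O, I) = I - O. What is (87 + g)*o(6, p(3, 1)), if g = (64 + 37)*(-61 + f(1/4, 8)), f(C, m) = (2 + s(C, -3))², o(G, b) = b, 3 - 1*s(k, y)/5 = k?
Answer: -303685/8 ≈ -37961.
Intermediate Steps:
s(k, y) = 15 - 5*k
f(C, m) = (17 - 5*C)² (f(C, m) = (2 + (15 - 5*C))² = (17 - 5*C)²)
g = 302293/16 (g = (64 + 37)*(-61 + (-17 + 5/4)²) = 101*(-61 + (-17 + 5*(¼))²) = 101*(-61 + (-17 + 5/4)²) = 101*(-61 + (-63/4)²) = 101*(-61 + 3969/16) = 101*(2993/16) = 302293/16 ≈ 18893.)
(87 + g)*o(6, p(3, 1)) = (87 + 302293/16)*(1 - 1*3) = 303685*(1 - 3)/16 = (303685/16)*(-2) = -303685/8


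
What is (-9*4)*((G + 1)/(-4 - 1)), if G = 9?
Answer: 72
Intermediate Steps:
(-9*4)*((G + 1)/(-4 - 1)) = (-9*4)*((9 + 1)/(-4 - 1)) = -360/(-5) = -360*(-1)/5 = -36*(-2) = 72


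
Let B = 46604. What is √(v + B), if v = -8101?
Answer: √38503 ≈ 196.22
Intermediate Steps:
√(v + B) = √(-8101 + 46604) = √38503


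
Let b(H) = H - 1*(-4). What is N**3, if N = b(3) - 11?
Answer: -64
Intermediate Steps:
b(H) = 4 + H (b(H) = H + 4 = 4 + H)
N = -4 (N = (4 + 3) - 11 = 7 - 11 = -4)
N**3 = (-4)**3 = -64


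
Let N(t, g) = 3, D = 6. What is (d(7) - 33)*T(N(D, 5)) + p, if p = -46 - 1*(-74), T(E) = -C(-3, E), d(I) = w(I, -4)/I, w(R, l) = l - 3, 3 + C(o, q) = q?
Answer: 28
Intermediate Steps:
C(o, q) = -3 + q
w(R, l) = -3 + l
d(I) = -7/I (d(I) = (-3 - 4)/I = -7/I)
T(E) = 3 - E (T(E) = -(-3 + E) = 3 - E)
p = 28 (p = -46 + 74 = 28)
(d(7) - 33)*T(N(D, 5)) + p = (-7/7 - 33)*(3 - 1*3) + 28 = (-7*⅐ - 33)*(3 - 3) + 28 = (-1 - 33)*0 + 28 = -34*0 + 28 = 0 + 28 = 28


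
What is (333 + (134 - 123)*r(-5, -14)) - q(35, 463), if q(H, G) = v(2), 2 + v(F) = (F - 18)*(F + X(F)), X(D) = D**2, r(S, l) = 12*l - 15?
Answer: -1582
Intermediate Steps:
r(S, l) = -15 + 12*l
v(F) = -2 + (-18 + F)*(F + F**2) (v(F) = -2 + (F - 18)*(F + F**2) = -2 + (-18 + F)*(F + F**2))
q(H, G) = -98 (q(H, G) = -2 + 2**3 - 18*2 - 17*2**2 = -2 + 8 - 36 - 17*4 = -2 + 8 - 36 - 68 = -98)
(333 + (134 - 123)*r(-5, -14)) - q(35, 463) = (333 + (134 - 123)*(-15 + 12*(-14))) - 1*(-98) = (333 + 11*(-15 - 168)) + 98 = (333 + 11*(-183)) + 98 = (333 - 2013) + 98 = -1680 + 98 = -1582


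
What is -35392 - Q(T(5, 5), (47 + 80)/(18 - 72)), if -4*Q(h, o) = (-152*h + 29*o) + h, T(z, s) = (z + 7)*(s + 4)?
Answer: -8528987/216 ≈ -39486.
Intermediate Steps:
T(z, s) = (4 + s)*(7 + z) (T(z, s) = (7 + z)*(4 + s) = (4 + s)*(7 + z))
Q(h, o) = -29*o/4 + 151*h/4 (Q(h, o) = -((-152*h + 29*o) + h)/4 = -(-151*h + 29*o)/4 = -29*o/4 + 151*h/4)
-35392 - Q(T(5, 5), (47 + 80)/(18 - 72)) = -35392 - (-29*(47 + 80)/(4*(18 - 72)) + 151*(28 + 4*5 + 7*5 + 5*5)/4) = -35392 - (-3683/(4*(-54)) + 151*(28 + 20 + 35 + 25)/4) = -35392 - (-3683*(-1)/(4*54) + (151/4)*108) = -35392 - (-29/4*(-127/54) + 4077) = -35392 - (3683/216 + 4077) = -35392 - 1*884315/216 = -35392 - 884315/216 = -8528987/216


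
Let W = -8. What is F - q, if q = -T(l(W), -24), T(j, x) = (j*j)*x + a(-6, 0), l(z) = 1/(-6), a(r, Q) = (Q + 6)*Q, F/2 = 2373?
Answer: 14236/3 ≈ 4745.3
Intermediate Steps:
F = 4746 (F = 2*2373 = 4746)
a(r, Q) = Q*(6 + Q) (a(r, Q) = (6 + Q)*Q = Q*(6 + Q))
l(z) = -⅙
T(j, x) = x*j² (T(j, x) = (j*j)*x + 0*(6 + 0) = j²*x + 0*6 = x*j² + 0 = x*j²)
q = ⅔ (q = -(-24)*(-⅙)² = -(-24)/36 = -1*(-⅔) = ⅔ ≈ 0.66667)
F - q = 4746 - 1*⅔ = 4746 - ⅔ = 14236/3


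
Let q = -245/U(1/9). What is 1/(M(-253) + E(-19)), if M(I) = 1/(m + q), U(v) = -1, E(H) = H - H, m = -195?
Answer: 50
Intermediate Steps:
E(H) = 0
q = 245 (q = -245/(-1) = -245*(-1) = 245)
M(I) = 1/50 (M(I) = 1/(-195 + 245) = 1/50)
1/(M(-253) + E(-19)) = 1/(1/50 + 0) = 1/(1/50) = 50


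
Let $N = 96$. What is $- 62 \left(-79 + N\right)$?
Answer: $-1054$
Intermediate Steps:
$- 62 \left(-79 + N\right) = - 62 \left(-79 + 96\right) = - 62 \cdot 17 = \left(-1\right) 1054 = -1054$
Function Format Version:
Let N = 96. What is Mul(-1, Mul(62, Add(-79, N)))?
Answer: -1054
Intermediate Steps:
Mul(-1, Mul(62, Add(-79, N))) = Mul(-1, Mul(62, Add(-79, 96))) = Mul(-1, Mul(62, 17)) = Mul(-1, 1054) = -1054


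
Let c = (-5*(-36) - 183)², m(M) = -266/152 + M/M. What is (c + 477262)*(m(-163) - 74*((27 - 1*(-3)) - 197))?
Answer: 23591028259/4 ≈ 5.8978e+9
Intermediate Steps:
m(M) = -¾ (m(M) = -266*1/152 + 1 = -7/4 + 1 = -¾)
c = 9 (c = (180 - 183)² = (-3)² = 9)
(c + 477262)*(m(-163) - 74*((27 - 1*(-3)) - 197)) = (9 + 477262)*(-¾ - 74*((27 - 1*(-3)) - 197)) = 477271*(-¾ - 74*((27 + 3) - 197)) = 477271*(-¾ - 74*(30 - 197)) = 477271*(-¾ - 74*(-167)) = 477271*(-¾ + 12358) = 477271*(49429/4) = 23591028259/4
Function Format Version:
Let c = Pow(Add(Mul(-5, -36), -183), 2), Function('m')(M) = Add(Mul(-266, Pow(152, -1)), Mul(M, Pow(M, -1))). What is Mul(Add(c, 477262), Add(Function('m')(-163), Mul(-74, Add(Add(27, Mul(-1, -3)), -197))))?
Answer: Rational(23591028259, 4) ≈ 5.8978e+9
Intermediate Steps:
Function('m')(M) = Rational(-3, 4) (Function('m')(M) = Add(Mul(-266, Rational(1, 152)), 1) = Add(Rational(-7, 4), 1) = Rational(-3, 4))
c = 9 (c = Pow(Add(180, -183), 2) = Pow(-3, 2) = 9)
Mul(Add(c, 477262), Add(Function('m')(-163), Mul(-74, Add(Add(27, Mul(-1, -3)), -197)))) = Mul(Add(9, 477262), Add(Rational(-3, 4), Mul(-74, Add(Add(27, Mul(-1, -3)), -197)))) = Mul(477271, Add(Rational(-3, 4), Mul(-74, Add(Add(27, 3), -197)))) = Mul(477271, Add(Rational(-3, 4), Mul(-74, Add(30, -197)))) = Mul(477271, Add(Rational(-3, 4), Mul(-74, -167))) = Mul(477271, Add(Rational(-3, 4), 12358)) = Mul(477271, Rational(49429, 4)) = Rational(23591028259, 4)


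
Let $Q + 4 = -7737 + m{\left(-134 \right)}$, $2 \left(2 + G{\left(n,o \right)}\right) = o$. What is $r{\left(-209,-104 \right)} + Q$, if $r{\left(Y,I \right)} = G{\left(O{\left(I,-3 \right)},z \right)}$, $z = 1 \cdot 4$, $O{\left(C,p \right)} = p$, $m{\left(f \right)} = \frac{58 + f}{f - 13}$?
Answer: $- \frac{1137851}{147} \approx -7740.5$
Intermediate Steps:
$m{\left(f \right)} = \frac{58 + f}{-13 + f}$
$z = 4$
$G{\left(n,o \right)} = -2 + \frac{o}{2}$
$r{\left(Y,I \right)} = 0$ ($r{\left(Y,I \right)} = -2 + \frac{1}{2} \cdot 4 = -2 + 2 = 0$)
$Q = - \frac{1137851}{147}$ ($Q = -4 - \left(7737 - \frac{58 - 134}{-13 - 134}\right) = -4 - \left(7737 - \frac{1}{-147} \left(-76\right)\right) = -4 - \frac{1137263}{147} = - \frac{1137851}{147} \approx -7740.5$)
$r{\left(-209,-104 \right)} + Q = 0 - \frac{1137851}{147} = - \frac{1137851}{147}$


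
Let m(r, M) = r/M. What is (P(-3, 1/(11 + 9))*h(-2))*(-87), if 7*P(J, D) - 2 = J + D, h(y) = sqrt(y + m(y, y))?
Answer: 1653*I/140 ≈ 11.807*I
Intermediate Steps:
h(y) = sqrt(1 + y) (h(y) = sqrt(y + y/y) = sqrt(y + 1) = sqrt(1 + y))
P(J, D) = 2/7 + D/7 + J/7 (P(J, D) = 2/7 + (J + D)/7 = 2/7 + (D + J)/7 = 2/7 + (D/7 + J/7) = 2/7 + D/7 + J/7)
(P(-3, 1/(11 + 9))*h(-2))*(-87) = ((2/7 + 1/(7*(11 + 9)) + (1/7)*(-3))*sqrt(1 - 2))*(-87) = ((2/7 + (1/7)/20 - 3/7)*sqrt(-1))*(-87) = ((2/7 + (1/7)*(1/20) - 3/7)*I)*(-87) = ((2/7 + 1/140 - 3/7)*I)*(-87) = -19*I/140*(-87) = 1653*I/140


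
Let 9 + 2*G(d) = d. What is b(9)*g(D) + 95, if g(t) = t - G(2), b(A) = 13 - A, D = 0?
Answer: 109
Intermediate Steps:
G(d) = -9/2 + d/2
g(t) = 7/2 + t (g(t) = t - (-9/2 + (½)*2) = t - (-9/2 + 1) = t - 1*(-7/2) = t + 7/2 = 7/2 + t)
b(9)*g(D) + 95 = (13 - 1*9)*(7/2 + 0) + 95 = (13 - 9)*(7/2) + 95 = 4*(7/2) + 95 = 14 + 95 = 109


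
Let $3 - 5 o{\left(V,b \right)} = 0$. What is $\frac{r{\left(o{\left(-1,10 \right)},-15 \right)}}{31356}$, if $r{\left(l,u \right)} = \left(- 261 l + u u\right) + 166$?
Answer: $\frac{293}{39195} \approx 0.0074754$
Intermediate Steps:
$o{\left(V,b \right)} = \frac{3}{5}$ ($o{\left(V,b \right)} = \frac{3}{5} - 0 = \frac{3}{5} + 0 = \frac{3}{5}$)
$r{\left(l,u \right)} = 166 + u^{2} - 261 l$ ($r{\left(l,u \right)} = \left(- 261 l + u^{2}\right) + 166 = \left(u^{2} - 261 l\right) + 166 = 166 + u^{2} - 261 l$)
$\frac{r{\left(o{\left(-1,10 \right)},-15 \right)}}{31356} = \frac{166 + \left(-15\right)^{2} - \frac{783}{5}}{31356} = \left(166 + 225 - \frac{783}{5}\right) \frac{1}{31356} = \frac{1172}{5} \cdot \frac{1}{31356} = \frac{293}{39195}$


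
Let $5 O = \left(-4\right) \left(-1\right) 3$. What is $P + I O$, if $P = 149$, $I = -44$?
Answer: $\frac{217}{5} \approx 43.4$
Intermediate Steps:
$O = \frac{12}{5}$ ($O = \frac{\left(-4\right) \left(-1\right) 3}{5} = \frac{4 \cdot 3}{5} = \frac{1}{5} \cdot 12 = \frac{12}{5} \approx 2.4$)
$P + I O = 149 - \frac{528}{5} = \frac{217}{5}$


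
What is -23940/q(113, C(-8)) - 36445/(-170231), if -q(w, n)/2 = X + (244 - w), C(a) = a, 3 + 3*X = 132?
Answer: 340667750/4936699 ≈ 69.007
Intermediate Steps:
X = 43 (X = -1 + (⅓)*132 = -1 + 44 = 43)
q(w, n) = -574 + 2*w (q(w, n) = -2*(43 + (244 - w)) = -2*(287 - w) = -574 + 2*w)
-23940/q(113, C(-8)) - 36445/(-170231) = -23940/(-574 + 2*113) - 36445/(-170231) = -23940/(-574 + 226) - 36445*(-1/170231) = -23940/(-348) + 36445/170231 = -23940*(-1/348) + 36445/170231 = 1995/29 + 36445/170231 = 340667750/4936699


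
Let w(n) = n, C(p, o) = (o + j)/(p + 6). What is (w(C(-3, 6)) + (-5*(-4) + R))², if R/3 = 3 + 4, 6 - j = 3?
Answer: 1936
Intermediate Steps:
j = 3 (j = 6 - 1*3 = 6 - 3 = 3)
C(p, o) = (3 + o)/(6 + p) (C(p, o) = (o + 3)/(p + 6) = (3 + o)/(6 + p))
R = 21 (R = 3*(3 + 4) = 3*7 = 21)
(w(C(-3, 6)) + (-5*(-4) + R))² = ((3 + 6)/(6 - 3) + (-5*(-4) + 21))² = (9/3 + (20 + 21))² = ((⅓)*9 + 41)² = (3 + 41)² = 44² = 1936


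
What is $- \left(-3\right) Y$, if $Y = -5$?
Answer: $-15$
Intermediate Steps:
$- \left(-3\right) Y = - \left(-3\right) \left(-5\right) = \left(-1\right) 15 = -15$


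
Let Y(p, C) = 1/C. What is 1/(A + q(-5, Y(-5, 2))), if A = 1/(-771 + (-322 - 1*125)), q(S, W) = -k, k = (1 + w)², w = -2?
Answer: -1218/1219 ≈ -0.99918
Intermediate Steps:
k = 1 (k = (1 - 2)² = (-1)² = 1)
q(S, W) = -1 (q(S, W) = -1*1 = -1)
A = -1/1218 (A = 1/(-771 + (-322 - 125)) = 1/(-771 - 447) = 1/(-1218) = -1/1218 ≈ -0.00082102)
1/(A + q(-5, Y(-5, 2))) = 1/(-1/1218 - 1) = 1/(-1219/1218) = -1218/1219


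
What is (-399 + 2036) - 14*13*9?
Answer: -1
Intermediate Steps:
(-399 + 2036) - 14*13*9 = 1637 - 182*9 = 1637 - 1638 = -1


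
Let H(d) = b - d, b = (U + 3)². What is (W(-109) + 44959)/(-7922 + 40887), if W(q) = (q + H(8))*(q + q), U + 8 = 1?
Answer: 66977/32965 ≈ 2.0318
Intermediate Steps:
U = -7 (U = -8 + 1 = -7)
b = 16 (b = (-7 + 3)² = (-4)² = 16)
H(d) = 16 - d
W(q) = 2*q*(8 + q) (W(q) = (q + (16 - 1*8))*(q + q) = (q + (16 - 8))*(2*q) = (q + 8)*(2*q) = (8 + q)*(2*q) = 2*q*(8 + q))
(W(-109) + 44959)/(-7922 + 40887) = (2*(-109)*(8 - 109) + 44959)/(-7922 + 40887) = (2*(-109)*(-101) + 44959)/32965 = (22018 + 44959)*(1/32965) = 66977*(1/32965) = 66977/32965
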